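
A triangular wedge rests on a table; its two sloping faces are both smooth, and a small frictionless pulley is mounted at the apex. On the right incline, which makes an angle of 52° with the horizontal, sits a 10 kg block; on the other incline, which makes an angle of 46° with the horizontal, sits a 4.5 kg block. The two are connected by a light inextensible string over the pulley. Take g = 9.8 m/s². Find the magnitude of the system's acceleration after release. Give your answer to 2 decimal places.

Resolve each weight along its own incline: the 10 kg mass has component 10 × 9.8 × sin 52° = 77.225 N down its slope, and the 4.5 kg mass has 4.5 × 9.8 × sin 46° = 31.723 N down its slope.
The 10 kg side's 77.225 N exceeds the other side's 31.723 N, so that mass slides down and the 4.5 kg mass slides up. Taking that direction as positive, Newton's second law for the whole system gives 77.225 − 31.723 = (10 + 4.5) a, so a = 45.502 / 14.5 = 3.1381 m/s².

3.14 m/s²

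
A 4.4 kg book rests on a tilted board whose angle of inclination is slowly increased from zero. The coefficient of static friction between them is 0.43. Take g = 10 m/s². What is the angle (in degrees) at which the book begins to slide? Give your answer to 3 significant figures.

At the threshold of sliding, static friction is at its maximum μ_s N and exactly balances the weight component along the incline: mg sin θ = μ_s mg cos θ.
Hence tan θ = μ_s = 0.43, so θ = arctan(0.43) = 23.2677°.

23.3°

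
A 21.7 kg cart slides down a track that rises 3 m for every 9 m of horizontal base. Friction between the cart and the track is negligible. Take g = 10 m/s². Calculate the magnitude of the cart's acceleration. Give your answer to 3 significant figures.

3.16 m/s²

Resolving the weight along the incline: the component pulling the cart down the slope is mg sin 18.43° = 21.7 × 10 × 0.3162 = 68.615 N, and the normal force is N = mg cos 18.43° = 21.7 × 10 × 0.9487 = 205.868 N.
With no friction the net force along the incline is 68.615 N, so a = g sin 18.43° = 68.615 / 21.7 = 3.1620 m/s².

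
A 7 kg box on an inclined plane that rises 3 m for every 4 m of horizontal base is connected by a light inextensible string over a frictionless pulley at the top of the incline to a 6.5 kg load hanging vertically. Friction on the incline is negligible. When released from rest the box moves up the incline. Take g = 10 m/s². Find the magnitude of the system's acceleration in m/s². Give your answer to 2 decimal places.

For the box on the incline: the weight component along the slope is m₁g sin 36.87° = 7 × 10 × 0.6000 = 42.000 N and the normal force is N = m₁g cos 36.87° = 56.000 N.
Newton's second law for the box (up-slope positive): T − 42.000 = 7 a. For the hanging load (downward positive): 6.5 × 10 − T = 6.5 a.
Adding the two equations eliminates T: 23.000 = 13.5 a, so a = 1.7037 m/s².

1.70 m/s²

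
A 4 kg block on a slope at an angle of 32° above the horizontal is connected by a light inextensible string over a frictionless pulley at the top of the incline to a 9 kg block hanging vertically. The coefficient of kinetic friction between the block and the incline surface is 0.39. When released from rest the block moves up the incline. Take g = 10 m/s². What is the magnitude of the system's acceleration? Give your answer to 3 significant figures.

For the block on the incline: the weight component along the slope is m₁g sin 32° = 4 × 10 × 0.5299 = 21.196 N and the normal force is N = m₁g cos 32° = 33.922 N.
Kinetic friction opposes the block's motion up the incline: f = μN = 0.39 × 33.922 = 13.230 N acting down the slope.
Newton's second law for the block (up-slope positive): T − 21.196 − 13.230 = 4 a. For the hanging block (downward positive): 9 × 10 − T = 9 a.
Adding the two equations eliminates T: 55.574 = 13 a, so a = 4.2749 m/s².

4.27 m/s²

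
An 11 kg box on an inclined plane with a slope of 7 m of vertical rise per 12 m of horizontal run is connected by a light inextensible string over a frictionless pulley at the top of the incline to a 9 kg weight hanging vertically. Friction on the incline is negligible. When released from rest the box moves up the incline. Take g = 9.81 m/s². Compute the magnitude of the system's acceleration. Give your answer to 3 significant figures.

For the box on the incline: the weight component along the slope is m₁g sin 30.26° = 11 × 9.81 × 0.5039 = 54.376 N and the normal force is N = m₁g cos 30.26° = 93.210 N.
Newton's second law for the box (up-slope positive): T − 54.376 = 11 a. For the hanging weight (downward positive): 9 × 9.81 − T = 9 a.
Adding the two equations eliminates T: 33.914 = 20 a, so a = 1.6957 m/s².

1.70 m/s²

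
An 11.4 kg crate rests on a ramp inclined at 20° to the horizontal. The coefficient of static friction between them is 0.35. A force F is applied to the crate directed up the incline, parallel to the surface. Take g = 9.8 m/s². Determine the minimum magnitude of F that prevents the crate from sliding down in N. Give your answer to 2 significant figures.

The normal force is N = mg cos 20° = 104.982 N. With F at its minimum the crate is on the verge of sliding down, so static friction is at its maximum μ_s N = 0.35 × 104.982 = 36.744 N and acts up the slope.
Equilibrium along the incline: F + μ_s N = mg sin 20°, so F = 38.210 − 36.744 = 1.466 N.

1.5 N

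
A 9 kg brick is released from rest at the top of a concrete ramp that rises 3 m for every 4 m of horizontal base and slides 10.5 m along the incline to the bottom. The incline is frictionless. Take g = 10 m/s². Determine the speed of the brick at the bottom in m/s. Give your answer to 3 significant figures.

11.2 m/s

The weight component along the incline is mg sin 36.87° = 54.000 N and the normal force is N = mg cos 36.87° = 72.000 N.
With no friction, a = g sin 36.87° = 6.0000 m/s².
Starting from rest over a distance of 10.5 m, v² = 2aL = 2 × 6.0000 × 10.5 = 126.0000, so v = 11.2250 m/s.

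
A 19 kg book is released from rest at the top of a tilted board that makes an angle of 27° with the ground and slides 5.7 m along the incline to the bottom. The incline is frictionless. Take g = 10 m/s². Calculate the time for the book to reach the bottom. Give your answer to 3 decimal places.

The weight component along the incline is mg sin 27° = 86.258 N and the normal force is N = mg cos 27° = 169.291 N.
With no friction, a = g sin 27° = 4.5399 m/s².
Starting from rest, L = ½at², so t = √(2L/a) = √(2 × 5.7 / 4.5399) = 1.5846 s.

1.585 s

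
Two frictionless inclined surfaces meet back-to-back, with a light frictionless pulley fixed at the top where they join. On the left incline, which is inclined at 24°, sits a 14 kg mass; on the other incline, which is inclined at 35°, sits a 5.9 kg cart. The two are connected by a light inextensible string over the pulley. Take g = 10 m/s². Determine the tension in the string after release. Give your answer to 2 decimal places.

40.69 N

Resolve each weight along its own incline: the 14 kg mass has component 14 × 10 × sin 24° = 56.943 N down its slope, and the 5.9 kg mass has 5.9 × 10 × sin 35° = 33.841 N down its slope.
The 14 kg side's 56.943 N exceeds the other side's 33.841 N, so that mass slides down and the 5.9 kg mass slides up. Taking that direction as positive, Newton's second law for the whole system gives 56.943 − 33.841 = (14 + 5.9) a, so a = 23.102 / 19.9 = 1.1609 m/s².
For the 5.9 kg mass (up-slope positive): T − 33.841 = 5.9 × 1.1609, so T = 40.690 N.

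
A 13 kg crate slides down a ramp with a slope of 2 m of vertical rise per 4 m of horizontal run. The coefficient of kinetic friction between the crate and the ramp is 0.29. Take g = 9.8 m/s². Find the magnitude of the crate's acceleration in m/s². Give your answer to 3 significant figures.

Resolving the weight along the incline: the component pulling the crate down the slope is mg sin 26.57° = 13 × 9.8 × 0.4472 = 56.973 N, and the normal force is N = mg cos 26.57° = 13 × 9.8 × 0.8944 = 113.947 N.
Kinetic friction acts up the slope with magnitude f = μN = 0.29 × 113.947 = 33.045 N.
Net force along the incline is 56.973 − 33.045 = 23.928 N, so a = 23.928 / 13 = 1.8406 m/s².

1.84 m/s²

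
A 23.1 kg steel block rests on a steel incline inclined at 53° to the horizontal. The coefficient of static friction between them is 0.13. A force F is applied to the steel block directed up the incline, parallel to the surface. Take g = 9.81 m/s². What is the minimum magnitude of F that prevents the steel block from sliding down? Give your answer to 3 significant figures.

163 N

The normal force is N = mg cos 53° = 136.378 N. With F at its minimum the steel block is on the verge of sliding down, so static friction is at its maximum μ_s N = 0.13 × 136.378 = 17.729 N and acts up the slope.
Equilibrium along the incline: F + μ_s N = mg sin 53°, so F = 180.980 − 17.729 = 163.251 N.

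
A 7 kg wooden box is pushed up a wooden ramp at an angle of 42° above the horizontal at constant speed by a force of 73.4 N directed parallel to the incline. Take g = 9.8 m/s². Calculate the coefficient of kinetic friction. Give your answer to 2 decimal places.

At constant speed ΣF = 0 along the incline. The applied 73.4 N acts up the slope; the weight component mg sin 42° = 45.902 N and kinetic friction μN both act down the slope.
So 73.4 = 45.902 + μ × 50.980, giving μ = (73.4 − 45.902) / 50.980 = 0.5394.

0.54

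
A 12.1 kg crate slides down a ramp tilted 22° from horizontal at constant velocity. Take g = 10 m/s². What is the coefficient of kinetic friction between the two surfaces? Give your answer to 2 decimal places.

At constant velocity the net force along the incline is zero: mg sin 22° = μ mg cos 22°.
So μ = tan 22° = 0.3746 / 0.9272 = 0.4040.

0.40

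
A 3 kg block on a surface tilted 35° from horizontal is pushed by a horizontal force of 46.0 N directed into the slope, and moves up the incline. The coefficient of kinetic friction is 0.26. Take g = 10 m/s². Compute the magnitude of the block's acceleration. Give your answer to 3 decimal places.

The horizontal push has components F cos 35° = 46.0 × 0.8192 = 37.683 N up the incline and F sin 35° = 46.0 × 0.5736 = 26.386 N pressing into the surface.
The normal force is therefore N = mg cos 35° + F sin 35° = 24.576 + 26.386 = 50.962 N, and kinetic friction down the slope is μN = 0.26 × 50.962 = 13.250 N.
Along the incline: F cos 35° − mg sin 35° − μN = ma, so 37.683 − 17.208 − 13.250 = 3 a, giving a = 2.4083 m/s².

2.408 m/s²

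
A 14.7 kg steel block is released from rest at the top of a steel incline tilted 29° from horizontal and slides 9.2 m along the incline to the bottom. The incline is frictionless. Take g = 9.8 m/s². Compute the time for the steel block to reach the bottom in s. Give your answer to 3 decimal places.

The weight component along the incline is mg sin 29° = 69.842 N and the normal force is N = mg cos 29° = 125.998 N.
With no friction, a = g sin 29° = 4.7511 m/s².
Starting from rest, L = ½at², so t = √(2L/a) = √(2 × 9.2 / 4.7511) = 1.9679 s.

1.968 s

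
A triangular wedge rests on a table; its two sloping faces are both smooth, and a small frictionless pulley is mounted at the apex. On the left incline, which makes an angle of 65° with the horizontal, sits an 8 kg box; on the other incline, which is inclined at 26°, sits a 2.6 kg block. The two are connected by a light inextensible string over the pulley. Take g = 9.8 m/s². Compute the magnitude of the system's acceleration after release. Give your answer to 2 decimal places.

Resolve each weight along its own incline: the 8 kg mass has component 8 × 9.8 × sin 65° = 71.055 N down its slope, and the 2.6 kg mass has 2.6 × 9.8 × sin 26° = 11.170 N down its slope.
The 8 kg side's 71.055 N exceeds the other side's 11.170 N, so that mass slides down and the 2.6 kg mass slides up. Taking that direction as positive, Newton's second law for the whole system gives 71.055 − 11.170 = (8 + 2.6) a, so a = 59.885 / 10.6 = 5.6495 m/s².

5.65 m/s²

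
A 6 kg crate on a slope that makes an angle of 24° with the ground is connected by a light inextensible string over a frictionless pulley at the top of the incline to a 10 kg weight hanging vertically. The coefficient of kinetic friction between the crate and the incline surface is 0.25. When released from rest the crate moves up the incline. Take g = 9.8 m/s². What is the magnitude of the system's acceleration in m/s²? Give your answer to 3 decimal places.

3.791 m/s²

For the crate on the incline: the weight component along the slope is m₁g sin 24° = 6 × 9.8 × 0.4067 = 23.914 N and the normal force is N = m₁g cos 24° = 53.716 N.
Kinetic friction opposes the crate's motion up the incline: f = μN = 0.25 × 53.716 = 13.429 N acting down the slope.
Newton's second law for the crate (up-slope positive): T − 23.914 − 13.429 = 6 a. For the hanging weight (downward positive): 10 × 9.8 − T = 10 a.
Adding the two equations eliminates T: 60.657 = 16 a, so a = 3.7911 m/s².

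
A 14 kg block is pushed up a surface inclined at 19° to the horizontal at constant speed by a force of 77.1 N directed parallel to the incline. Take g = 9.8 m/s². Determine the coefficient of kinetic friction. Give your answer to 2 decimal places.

0.25

At constant speed ΣF = 0 along the incline. The applied 77.1 N acts up the slope; the weight component mg sin 19° = 44.668 N and kinetic friction μN both act down the slope.
So 77.1 = 44.668 + μ × 129.725, giving μ = (77.1 − 44.668) / 129.725 = 0.2500.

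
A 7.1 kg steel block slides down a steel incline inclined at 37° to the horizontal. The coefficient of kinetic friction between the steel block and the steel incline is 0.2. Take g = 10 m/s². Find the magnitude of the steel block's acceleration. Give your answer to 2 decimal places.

Resolving the weight along the incline: the component pulling the steel block down the slope is mg sin 37° = 7.1 × 10 × 0.6018 = 42.728 N, and the normal force is N = mg cos 37° = 7.1 × 10 × 0.7986 = 56.701 N.
Kinetic friction acts up the slope with magnitude f = μN = 0.2 × 56.701 = 11.340 N.
Net force along the incline is 42.728 − 11.340 = 31.388 N, so a = 31.388 / 7.1 = 4.4208 m/s².

4.42 m/s²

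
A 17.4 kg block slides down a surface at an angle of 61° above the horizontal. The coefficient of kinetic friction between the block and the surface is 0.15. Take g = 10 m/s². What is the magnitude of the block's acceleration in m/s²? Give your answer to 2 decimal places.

8.02 m/s²

Resolving the weight along the incline: the component pulling the block down the slope is mg sin 61° = 17.4 × 10 × 0.8746 = 152.180 N, and the normal force is N = mg cos 61° = 17.4 × 10 × 0.4848 = 84.355 N.
Kinetic friction acts up the slope with magnitude f = μN = 0.15 × 84.355 = 12.653 N.
Net force along the incline is 152.180 − 12.653 = 139.527 N, so a = 139.527 / 17.4 = 8.0188 m/s².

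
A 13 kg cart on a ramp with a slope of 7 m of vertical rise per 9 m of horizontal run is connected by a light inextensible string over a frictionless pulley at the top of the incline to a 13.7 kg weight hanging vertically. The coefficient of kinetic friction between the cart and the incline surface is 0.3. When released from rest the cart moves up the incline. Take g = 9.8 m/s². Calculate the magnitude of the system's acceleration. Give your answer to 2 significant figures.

For the cart on the incline: the weight component along the slope is m₁g sin 37.87° = 13 × 9.8 × 0.6139 = 78.211 N and the normal force is N = m₁g cos 37.87° = 100.563 N.
Kinetic friction opposes the cart's motion up the incline: f = μN = 0.3 × 100.563 = 30.169 N acting down the slope.
Newton's second law for the cart (up-slope positive): T − 78.211 − 30.169 = 13 a. For the hanging weight (downward positive): 13.7 × 9.8 − T = 13.7 a.
Adding the two equations eliminates T: 25.880 = 26.7 a, so a = 0.9693 m/s².

0.97 m/s²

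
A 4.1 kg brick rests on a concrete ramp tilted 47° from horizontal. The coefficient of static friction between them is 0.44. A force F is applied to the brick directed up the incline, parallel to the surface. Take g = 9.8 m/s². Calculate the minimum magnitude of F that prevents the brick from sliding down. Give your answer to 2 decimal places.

The normal force is N = mg cos 47° = 27.403 N. With F at its minimum the brick is on the verge of sliding down, so static friction is at its maximum μ_s N = 0.44 × 27.403 = 12.057 N and acts up the slope.
Equilibrium along the incline: F + μ_s N = mg sin 47°, so F = 29.386 − 12.057 = 17.329 N.

17.33 N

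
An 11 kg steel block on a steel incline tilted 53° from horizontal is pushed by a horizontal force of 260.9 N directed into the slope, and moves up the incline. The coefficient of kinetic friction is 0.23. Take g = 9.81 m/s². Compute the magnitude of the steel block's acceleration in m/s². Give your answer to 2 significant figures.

The horizontal push has components F cos 53° = 260.9 × 0.6018 = 157.010 N up the incline and F sin 53° = 260.9 × 0.7986 = 208.355 N pressing into the surface.
The normal force is therefore N = mg cos 53° + F sin 53° = 64.940 + 208.355 = 273.295 N, and kinetic friction down the slope is μN = 0.23 × 273.295 = 62.858 N.
Along the incline: F cos 53° − mg sin 53° − μN = ma, so 157.010 − 86.177 − 62.858 = 11 a, giving a = 0.7250 m/s².

0.72 m/s²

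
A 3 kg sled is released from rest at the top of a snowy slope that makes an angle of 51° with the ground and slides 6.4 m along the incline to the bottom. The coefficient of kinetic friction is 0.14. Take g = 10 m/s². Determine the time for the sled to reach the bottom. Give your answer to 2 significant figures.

The weight component along the incline is mg sin 51° = 23.314 N and the normal force is N = mg cos 51° = 18.880 N.
Friction up the slope is f = μN = 0.14 × 18.880 = 2.643 N, so the net downslope force is 23.314 − 2.643 = 20.671 N and a = 20.671 / 3 = 6.8903 m/s².
Starting from rest, L = ½at², so t = √(2L/a) = √(2 × 6.4 / 6.8903) = 1.3630 s.

1.4 s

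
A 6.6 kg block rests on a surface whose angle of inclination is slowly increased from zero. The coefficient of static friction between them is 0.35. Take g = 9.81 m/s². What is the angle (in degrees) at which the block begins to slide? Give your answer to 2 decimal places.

19.29°

At the threshold of sliding, static friction is at its maximum μ_s N and exactly balances the weight component along the incline: mg sin θ = μ_s mg cos θ.
Hence tan θ = μ_s = 0.35, so θ = arctan(0.35) = 19.2900°.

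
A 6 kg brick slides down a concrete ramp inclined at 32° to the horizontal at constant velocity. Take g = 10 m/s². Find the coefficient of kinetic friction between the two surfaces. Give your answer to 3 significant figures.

At constant velocity the net force along the incline is zero: mg sin 32° = μ mg cos 32°.
So μ = tan 32° = 0.5299 / 0.8480 = 0.6249.

0.625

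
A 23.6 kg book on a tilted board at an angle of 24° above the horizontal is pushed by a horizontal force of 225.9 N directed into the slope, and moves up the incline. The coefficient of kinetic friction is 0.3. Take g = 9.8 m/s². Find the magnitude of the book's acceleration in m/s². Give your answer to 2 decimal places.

0.90 m/s²

The horizontal push has components F cos 24° = 225.9 × 0.9135 = 206.360 N up the incline and F sin 24° = 225.9 × 0.4067 = 91.874 N pressing into the surface.
The normal force is therefore N = mg cos 24° + F sin 24° = 211.274 + 91.874 = 303.148 N, and kinetic friction down the slope is μN = 0.3 × 303.148 = 90.944 N.
Along the incline: F cos 24° − mg sin 24° − μN = ma, so 206.360 − 94.062 − 90.944 = 23.6 a, giving a = 0.9048 m/s².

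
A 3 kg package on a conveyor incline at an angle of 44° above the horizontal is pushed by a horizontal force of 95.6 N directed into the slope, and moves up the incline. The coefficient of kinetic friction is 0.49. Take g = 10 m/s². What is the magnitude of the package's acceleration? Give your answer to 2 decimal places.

The horizontal push has components F cos 44° = 95.6 × 0.7193 = 68.765 N up the incline and F sin 44° = 95.6 × 0.6947 = 66.413 N pressing into the surface.
The normal force is therefore N = mg cos 44° + F sin 44° = 21.579 + 66.413 = 87.992 N, and kinetic friction down the slope is μN = 0.49 × 87.992 = 43.116 N.
Along the incline: F cos 44° − mg sin 44° − μN = ma, so 68.765 − 20.841 − 43.116 = 3 a, giving a = 1.6027 m/s².

1.60 m/s²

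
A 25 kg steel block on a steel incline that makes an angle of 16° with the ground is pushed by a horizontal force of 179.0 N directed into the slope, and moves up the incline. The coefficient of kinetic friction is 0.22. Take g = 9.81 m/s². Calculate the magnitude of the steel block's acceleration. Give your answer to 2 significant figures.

1.7 m/s²

The horizontal push has components F cos 16° = 179.0 × 0.9613 = 172.073 N up the incline and F sin 16° = 179.0 × 0.2756 = 49.332 N pressing into the surface.
The normal force is therefore N = mg cos 16° + F sin 16° = 235.759 + 49.332 = 285.091 N, and kinetic friction down the slope is μN = 0.22 × 285.091 = 62.720 N.
Along the incline: F cos 16° − mg sin 16° − μN = ma, so 172.073 − 67.591 − 62.720 = 25 a, giving a = 1.6705 m/s².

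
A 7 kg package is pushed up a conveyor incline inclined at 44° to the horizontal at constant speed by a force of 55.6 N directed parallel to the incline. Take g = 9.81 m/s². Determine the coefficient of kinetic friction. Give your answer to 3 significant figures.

0.160

At constant speed ΣF = 0 along the incline. The applied 55.6 N acts up the slope; the weight component mg sin 44° = 47.702 N and kinetic friction μN both act down the slope.
So 55.6 = 47.702 + μ × 49.397, giving μ = (55.6 − 47.702) / 49.397 = 0.1599.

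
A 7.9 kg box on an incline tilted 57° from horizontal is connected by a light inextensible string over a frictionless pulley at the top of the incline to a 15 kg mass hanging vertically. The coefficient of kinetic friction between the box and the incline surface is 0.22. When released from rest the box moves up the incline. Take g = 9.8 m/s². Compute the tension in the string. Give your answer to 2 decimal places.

For the box on the incline: the weight component along the slope is m₁g sin 57° = 7.9 × 9.8 × 0.8387 = 64.932 N and the normal force is N = m₁g cos 57° = 42.166 N.
Kinetic friction opposes the box's motion up the incline: f = μN = 0.22 × 42.166 = 9.277 N acting down the slope.
Newton's second law for the box (up-slope positive): T − 64.932 − 9.277 = 7.9 a. For the hanging mass (downward positive): 15 × 9.8 − T = 15 a.
Adding the two equations eliminates T: 72.791 = 22.9 a, so a = 3.1786 m/s².
Then from the hanging mass's equation, T = 15 × (9.8 − 3.1786) = 99.321 N.

99.32 N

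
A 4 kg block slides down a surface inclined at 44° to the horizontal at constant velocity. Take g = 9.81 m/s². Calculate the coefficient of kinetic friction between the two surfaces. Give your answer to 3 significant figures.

At constant velocity the net force along the incline is zero: mg sin 44° = μ mg cos 44°.
So μ = tan 44° = 0.6947 / 0.7193 = 0.9658.

0.966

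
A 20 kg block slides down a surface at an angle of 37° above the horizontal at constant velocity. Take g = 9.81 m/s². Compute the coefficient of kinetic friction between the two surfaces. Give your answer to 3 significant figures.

At constant velocity the net force along the incline is zero: mg sin 37° = μ mg cos 37°.
So μ = tan 37° = 0.6018 / 0.7986 = 0.7536.

0.754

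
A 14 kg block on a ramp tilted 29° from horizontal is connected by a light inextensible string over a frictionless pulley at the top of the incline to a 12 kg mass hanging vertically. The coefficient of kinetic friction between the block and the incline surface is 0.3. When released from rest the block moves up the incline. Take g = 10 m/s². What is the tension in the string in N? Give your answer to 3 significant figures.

For the block on the incline: the weight component along the slope is m₁g sin 29° = 14 × 10 × 0.4848 = 67.872 N and the normal force is N = m₁g cos 29° = 122.447 N.
Kinetic friction opposes the block's motion up the incline: f = μN = 0.3 × 122.447 = 36.734 N acting down the slope.
Newton's second law for the block (up-slope positive): T − 67.872 − 36.734 = 14 a. For the hanging mass (downward positive): 12 × 10 − T = 12 a.
Adding the two equations eliminates T: 15.394 = 26 a, so a = 0.5921 m/s².
Then from the hanging mass's equation, T = 12 × (10 − 0.5921) = 112.895 N.

113 N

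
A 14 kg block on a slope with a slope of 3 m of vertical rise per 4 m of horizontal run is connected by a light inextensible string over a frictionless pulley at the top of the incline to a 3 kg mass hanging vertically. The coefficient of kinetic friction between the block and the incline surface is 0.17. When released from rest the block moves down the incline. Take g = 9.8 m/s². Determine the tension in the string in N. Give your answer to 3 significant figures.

35.4 N

For the block on the incline: the weight component along the slope is m₁g sin 36.87° = 14 × 9.8 × 0.6000 = 82.320 N and the normal force is N = m₁g cos 36.87° = 109.760 N.
Kinetic friction opposes the block's motion down the incline: f = μN = 0.17 × 109.760 = 18.659 N acting up the slope.
Newton's second law for the block (down-slope positive): 82.320 − 18.659 − T = 14 a. For the hanging mass (upward positive): T − 3 × 9.8 = 3 a.
Adding the two equations eliminates T: 34.261 = 17 a, so a = 2.0154 m/s².
Then from the hanging mass's equation, T = 3 × (9.8 + 2.0154) = 35.446 N.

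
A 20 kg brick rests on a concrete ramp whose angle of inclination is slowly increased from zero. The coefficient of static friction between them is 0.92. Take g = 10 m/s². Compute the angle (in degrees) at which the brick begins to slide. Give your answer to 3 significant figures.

42.6°

At the threshold of sliding, static friction is at its maximum μ_s N and exactly balances the weight component along the incline: mg sin θ = μ_s mg cos θ.
Hence tan θ = μ_s = 0.92, so θ = arctan(0.92) = 42.6141°.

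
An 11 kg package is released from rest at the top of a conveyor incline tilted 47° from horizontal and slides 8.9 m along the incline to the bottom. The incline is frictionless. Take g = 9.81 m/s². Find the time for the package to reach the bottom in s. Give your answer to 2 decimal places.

1.58 s

The weight component along the incline is mg sin 47° = 78.920 N and the normal force is N = mg cos 47° = 73.594 N.
With no friction, a = g sin 47° = 7.1746 m/s².
Starting from rest, L = ½at², so t = √(2L/a) = √(2 × 8.9 / 7.1746) = 1.5751 s.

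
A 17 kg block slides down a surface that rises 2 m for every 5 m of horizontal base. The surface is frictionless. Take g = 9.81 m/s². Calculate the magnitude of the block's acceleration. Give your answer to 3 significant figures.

Resolving the weight along the incline: the component pulling the block down the slope is mg sin 21.80° = 17 × 9.81 × 0.3714 = 61.938 N, and the normal force is N = mg cos 21.80° = 17 × 9.81 × 0.9285 = 154.846 N.
With no friction the net force along the incline is 61.938 N, so a = g sin 21.80° = 61.938 / 17 = 3.6434 m/s².

3.64 m/s²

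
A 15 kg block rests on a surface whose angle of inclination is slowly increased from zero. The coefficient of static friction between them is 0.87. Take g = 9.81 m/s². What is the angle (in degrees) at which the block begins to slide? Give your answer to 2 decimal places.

41.02°

At the threshold of sliding, static friction is at its maximum μ_s N and exactly balances the weight component along the incline: mg sin θ = μ_s mg cos θ.
Hence tan θ = μ_s = 0.87, so θ = arctan(0.87) = 41.0233°.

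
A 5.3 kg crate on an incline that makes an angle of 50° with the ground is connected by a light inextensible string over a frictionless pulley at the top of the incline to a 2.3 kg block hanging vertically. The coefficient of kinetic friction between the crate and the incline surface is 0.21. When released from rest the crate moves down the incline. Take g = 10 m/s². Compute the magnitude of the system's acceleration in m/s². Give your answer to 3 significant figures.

1.37 m/s²

For the crate on the incline: the weight component along the slope is m₁g sin 50° = 5.3 × 10 × 0.7660 = 40.598 N and the normal force is N = m₁g cos 50° = 34.068 N.
Kinetic friction opposes the crate's motion down the incline: f = μN = 0.21 × 34.068 = 7.154 N acting up the slope.
Newton's second law for the crate (down-slope positive): 40.598 − 7.154 − T = 5.3 a. For the hanging block (upward positive): T − 2.3 × 10 = 2.3 a.
Adding the two equations eliminates T: 10.444 = 7.6 a, so a = 1.3742 m/s².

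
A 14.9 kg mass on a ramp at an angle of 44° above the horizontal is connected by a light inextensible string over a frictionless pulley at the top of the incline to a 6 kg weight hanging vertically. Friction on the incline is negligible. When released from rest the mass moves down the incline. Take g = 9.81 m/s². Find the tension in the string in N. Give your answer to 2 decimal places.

For the mass on the incline: the weight component along the slope is m₁g sin 44° = 14.9 × 9.81 × 0.6947 = 101.544 N and the normal force is N = m₁g cos 44° = 105.145 N.
Newton's second law for the mass (down-slope positive): 101.544 − T = 14.9 a. For the hanging weight (upward positive): T − 6 × 9.81 = 6 a.
Adding the two equations eliminates T: 42.684 = 20.9 a, so a = 2.0423 m/s².
Then from the hanging weight's equation, T = 6 × (9.81 + 2.0423) = 71.114 N.

71.11 N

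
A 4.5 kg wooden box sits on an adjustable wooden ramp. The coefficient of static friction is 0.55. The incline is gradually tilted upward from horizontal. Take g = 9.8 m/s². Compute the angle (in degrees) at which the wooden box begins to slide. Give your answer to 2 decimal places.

At the threshold of sliding, static friction is at its maximum μ_s N and exactly balances the weight component along the incline: mg sin θ = μ_s mg cos θ.
Hence tan θ = μ_s = 0.55, so θ = arctan(0.55) = 28.8108°.

28.81°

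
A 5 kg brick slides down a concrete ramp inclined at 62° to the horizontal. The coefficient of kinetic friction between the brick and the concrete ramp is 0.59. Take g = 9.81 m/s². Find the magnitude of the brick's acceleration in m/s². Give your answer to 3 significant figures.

Resolving the weight along the incline: the component pulling the brick down the slope is mg sin 62° = 5 × 9.81 × 0.8829 = 43.306 N, and the normal force is N = mg cos 62° = 5 × 9.81 × 0.4695 = 23.029 N.
Kinetic friction acts up the slope with magnitude f = μN = 0.59 × 23.029 = 13.587 N.
Net force along the incline is 43.306 − 13.587 = 29.719 N, so a = 29.719 / 5 = 5.9438 m/s².

5.94 m/s²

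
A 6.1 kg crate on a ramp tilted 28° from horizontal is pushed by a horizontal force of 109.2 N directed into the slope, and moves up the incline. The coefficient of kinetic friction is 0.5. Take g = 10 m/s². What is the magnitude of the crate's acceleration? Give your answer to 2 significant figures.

2.5 m/s²

The horizontal push has components F cos 28° = 109.2 × 0.8829 = 96.413 N up the incline and F sin 28° = 109.2 × 0.4695 = 51.269 N pressing into the surface.
The normal force is therefore N = mg cos 28° + F sin 28° = 53.857 + 51.269 = 105.126 N, and kinetic friction down the slope is μN = 0.5 × 105.126 = 52.563 N.
Along the incline: F cos 28° − mg sin 28° − μN = ma, so 96.413 − 28.639 − 52.563 = 6.1 a, giving a = 2.4936 m/s².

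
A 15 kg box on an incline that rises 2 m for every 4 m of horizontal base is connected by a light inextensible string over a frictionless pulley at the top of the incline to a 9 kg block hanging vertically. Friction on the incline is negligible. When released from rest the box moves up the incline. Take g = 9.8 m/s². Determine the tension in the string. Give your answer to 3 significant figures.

For the box on the incline: the weight component along the slope is m₁g sin 26.57° = 15 × 9.8 × 0.4472 = 65.738 N and the normal force is N = m₁g cos 26.57° = 131.481 N.
Newton's second law for the box (up-slope positive): T − 65.738 = 15 a. For the hanging block (downward positive): 9 × 9.8 − T = 9 a.
Adding the two equations eliminates T: 22.462 = 24 a, so a = 0.9359 m/s².
Then from the hanging block's equation, T = 9 × (9.8 − 0.9359) = 79.777 N.

79.8 N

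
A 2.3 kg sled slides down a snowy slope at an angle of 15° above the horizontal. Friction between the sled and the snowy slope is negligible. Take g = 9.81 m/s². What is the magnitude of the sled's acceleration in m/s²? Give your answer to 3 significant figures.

Resolving the weight along the incline: the component pulling the sled down the slope is mg sin 15° = 2.3 × 9.81 × 0.2588 = 5.839 N, and the normal force is N = mg cos 15° = 2.3 × 9.81 × 0.9659 = 21.794 N.
With no friction the net force along the incline is 5.839 N, so a = g sin 15° = 5.839 / 2.3 = 2.5387 m/s².

2.54 m/s²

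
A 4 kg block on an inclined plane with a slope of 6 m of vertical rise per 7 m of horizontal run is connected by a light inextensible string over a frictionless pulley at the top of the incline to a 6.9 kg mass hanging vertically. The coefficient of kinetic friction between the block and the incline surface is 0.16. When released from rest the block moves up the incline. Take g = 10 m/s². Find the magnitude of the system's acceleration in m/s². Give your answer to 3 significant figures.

For the block on the incline: the weight component along the slope is m₁g sin 40.60° = 4 × 10 × 0.6508 = 26.032 N and the normal force is N = m₁g cos 40.60° = 30.370 N.
Kinetic friction opposes the block's motion up the incline: f = μN = 0.16 × 30.370 = 4.859 N acting down the slope.
Newton's second law for the block (up-slope positive): T − 26.032 − 4.859 = 4 a. For the hanging mass (downward positive): 6.9 × 10 − T = 6.9 a.
Adding the two equations eliminates T: 38.109 = 10.9 a, so a = 3.4962 m/s².

3.50 m/s²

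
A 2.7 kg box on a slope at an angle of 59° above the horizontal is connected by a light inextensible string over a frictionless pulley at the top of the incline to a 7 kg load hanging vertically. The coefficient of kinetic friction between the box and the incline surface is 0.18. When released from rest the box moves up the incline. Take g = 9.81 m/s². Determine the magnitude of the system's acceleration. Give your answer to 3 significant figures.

4.49 m/s²

For the box on the incline: the weight component along the slope is m₁g sin 59° = 2.7 × 9.81 × 0.8572 = 22.705 N and the normal force is N = m₁g cos 59° = 13.642 N.
Kinetic friction opposes the box's motion up the incline: f = μN = 0.18 × 13.642 = 2.456 N acting down the slope.
Newton's second law for the box (up-slope positive): T − 22.705 − 2.456 = 2.7 a. For the hanging load (downward positive): 7 × 9.81 − T = 7 a.
Adding the two equations eliminates T: 43.509 = 9.7 a, so a = 4.4855 m/s².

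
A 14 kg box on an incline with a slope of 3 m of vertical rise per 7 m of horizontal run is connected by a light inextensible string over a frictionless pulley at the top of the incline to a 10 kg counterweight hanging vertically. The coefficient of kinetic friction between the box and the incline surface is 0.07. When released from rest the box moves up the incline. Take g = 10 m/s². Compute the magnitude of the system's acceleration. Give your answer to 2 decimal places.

For the box on the incline: the weight component along the slope is m₁g sin 23.20° = 14 × 10 × 0.3939 = 55.146 N and the normal force is N = m₁g cos 23.20° = 128.680 N.
Kinetic friction opposes the box's motion up the incline: f = μN = 0.07 × 128.680 = 9.008 N acting down the slope.
Newton's second law for the box (up-slope positive): T − 55.146 − 9.008 = 14 a. For the hanging counterweight (downward positive): 10 × 10 − T = 10 a.
Adding the two equations eliminates T: 35.846 = 24 a, so a = 1.4936 m/s².

1.49 m/s²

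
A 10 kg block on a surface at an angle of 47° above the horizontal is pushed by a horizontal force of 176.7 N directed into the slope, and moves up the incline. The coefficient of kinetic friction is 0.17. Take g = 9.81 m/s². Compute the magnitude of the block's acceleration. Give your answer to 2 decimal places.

The horizontal push has components F cos 47° = 176.7 × 0.6820 = 120.509 N up the incline and F sin 47° = 176.7 × 0.7314 = 129.238 N pressing into the surface.
The normal force is therefore N = mg cos 47° + F sin 47° = 66.904 + 129.238 = 196.142 N, and kinetic friction down the slope is μN = 0.17 × 196.142 = 33.344 N.
Along the incline: F cos 47° − mg sin 47° − μN = ma, so 120.509 − 71.750 − 33.344 = 10 a, giving a = 1.5415 m/s².

1.54 m/s²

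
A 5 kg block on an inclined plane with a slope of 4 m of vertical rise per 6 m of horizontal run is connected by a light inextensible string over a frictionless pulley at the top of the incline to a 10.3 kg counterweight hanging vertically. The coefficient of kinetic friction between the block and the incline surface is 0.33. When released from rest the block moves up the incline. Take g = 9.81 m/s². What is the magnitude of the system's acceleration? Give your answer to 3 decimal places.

For the block on the incline: the weight component along the slope is m₁g sin 33.69° = 5 × 9.81 × 0.5547 = 27.208 N and the normal force is N = m₁g cos 33.69° = 40.812 N.
Kinetic friction opposes the block's motion up the incline: f = μN = 0.33 × 40.812 = 13.468 N acting down the slope.
Newton's second law for the block (up-slope positive): T − 27.208 − 13.468 = 5 a. For the hanging counterweight (downward positive): 10.3 × 9.81 − T = 10.3 a.
Adding the two equations eliminates T: 60.367 = 15.3 a, so a = 3.9456 m/s².

3.946 m/s²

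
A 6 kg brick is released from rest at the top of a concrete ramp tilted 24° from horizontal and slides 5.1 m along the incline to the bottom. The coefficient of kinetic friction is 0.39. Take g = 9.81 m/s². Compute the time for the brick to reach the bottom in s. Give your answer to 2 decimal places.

4.54 s

The weight component along the incline is mg sin 24° = 23.941 N and the normal force is N = mg cos 24° = 53.771 N.
Friction up the slope is f = μN = 0.39 × 53.771 = 20.971 N, so the net downslope force is 23.941 − 20.971 = 2.970 N and a = 2.970 / 6 = 0.4950 m/s².
Starting from rest, L = ½at², so t = √(2L/a) = √(2 × 5.1 / 0.4950) = 4.5394 s.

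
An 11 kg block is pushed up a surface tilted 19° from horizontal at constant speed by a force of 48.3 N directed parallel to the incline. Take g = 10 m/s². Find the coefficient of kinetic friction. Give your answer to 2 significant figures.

At constant speed ΣF = 0 along the incline. The applied 48.3 N acts up the slope; the weight component mg sin 19° = 35.812 N and kinetic friction μN both act down the slope.
So 48.3 = 35.812 + μ × 104.007, giving μ = (48.3 − 35.812) / 104.007 = 0.1201.

0.12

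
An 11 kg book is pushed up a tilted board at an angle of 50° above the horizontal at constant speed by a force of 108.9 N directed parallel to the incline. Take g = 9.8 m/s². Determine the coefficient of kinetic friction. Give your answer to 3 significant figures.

0.380

At constant speed ΣF = 0 along the incline. The applied 108.9 N acts up the slope; the weight component mg sin 50° = 82.580 N and kinetic friction μN both act down the slope.
So 108.9 = 82.580 + μ × 69.293, giving μ = (108.9 − 82.580) / 69.293 = 0.3798.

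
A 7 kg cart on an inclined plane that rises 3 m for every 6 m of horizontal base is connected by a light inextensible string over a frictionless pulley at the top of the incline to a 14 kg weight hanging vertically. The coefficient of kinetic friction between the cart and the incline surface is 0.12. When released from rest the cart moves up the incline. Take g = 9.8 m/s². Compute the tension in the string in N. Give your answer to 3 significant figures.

For the cart on the incline: the weight component along the slope is m₁g sin 26.57° = 7 × 9.8 × 0.4472 = 30.678 N and the normal force is N = m₁g cos 26.57° = 61.358 N.
Kinetic friction opposes the cart's motion up the incline: f = μN = 0.12 × 61.358 = 7.363 N acting down the slope.
Newton's second law for the cart (up-slope positive): T − 30.678 − 7.363 = 7 a. For the hanging weight (downward positive): 14 × 9.8 − T = 14 a.
Adding the two equations eliminates T: 99.159 = 21 a, so a = 4.7219 m/s².
Then from the hanging weight's equation, T = 14 × (9.8 − 4.7219) = 71.093 N.

71.1 N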